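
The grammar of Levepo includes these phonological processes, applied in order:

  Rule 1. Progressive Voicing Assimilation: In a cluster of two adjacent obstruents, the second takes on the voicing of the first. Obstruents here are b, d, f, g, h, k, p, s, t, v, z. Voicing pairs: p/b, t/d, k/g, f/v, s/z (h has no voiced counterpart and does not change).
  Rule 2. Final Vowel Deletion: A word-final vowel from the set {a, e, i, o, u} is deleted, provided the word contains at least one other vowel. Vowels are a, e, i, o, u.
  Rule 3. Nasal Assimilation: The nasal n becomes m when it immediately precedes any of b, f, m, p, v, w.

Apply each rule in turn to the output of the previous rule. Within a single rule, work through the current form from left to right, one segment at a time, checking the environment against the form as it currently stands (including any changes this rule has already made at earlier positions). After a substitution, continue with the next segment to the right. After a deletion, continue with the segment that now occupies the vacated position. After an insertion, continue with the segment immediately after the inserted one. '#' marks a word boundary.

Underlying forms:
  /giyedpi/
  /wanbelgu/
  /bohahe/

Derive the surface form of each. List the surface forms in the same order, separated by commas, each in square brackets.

/giyedpi/:
  Rule 1 Progressive Voicing Assimilation: [giyedpi] → [giyedbi]
  Rule 2 Final Vowel Deletion: [giyedbi] → [giyedb]
  Rule 3 Nasal Assimilation: no change — [giyedb]
/wanbelgu/:
  Rule 1 Progressive Voicing Assimilation: no change — [wanbelgu]
  Rule 2 Final Vowel Deletion: [wanbelgu] → [wanbelg]
  Rule 3 Nasal Assimilation: [wanbelg] → [wambelg]
/bohahe/:
  Rule 1 Progressive Voicing Assimilation: no change — [bohahe]
  Rule 2 Final Vowel Deletion: [bohahe] → [bohah]
  Rule 3 Nasal Assimilation: no change — [bohah]

[giyedb], [wambelg], [bohah]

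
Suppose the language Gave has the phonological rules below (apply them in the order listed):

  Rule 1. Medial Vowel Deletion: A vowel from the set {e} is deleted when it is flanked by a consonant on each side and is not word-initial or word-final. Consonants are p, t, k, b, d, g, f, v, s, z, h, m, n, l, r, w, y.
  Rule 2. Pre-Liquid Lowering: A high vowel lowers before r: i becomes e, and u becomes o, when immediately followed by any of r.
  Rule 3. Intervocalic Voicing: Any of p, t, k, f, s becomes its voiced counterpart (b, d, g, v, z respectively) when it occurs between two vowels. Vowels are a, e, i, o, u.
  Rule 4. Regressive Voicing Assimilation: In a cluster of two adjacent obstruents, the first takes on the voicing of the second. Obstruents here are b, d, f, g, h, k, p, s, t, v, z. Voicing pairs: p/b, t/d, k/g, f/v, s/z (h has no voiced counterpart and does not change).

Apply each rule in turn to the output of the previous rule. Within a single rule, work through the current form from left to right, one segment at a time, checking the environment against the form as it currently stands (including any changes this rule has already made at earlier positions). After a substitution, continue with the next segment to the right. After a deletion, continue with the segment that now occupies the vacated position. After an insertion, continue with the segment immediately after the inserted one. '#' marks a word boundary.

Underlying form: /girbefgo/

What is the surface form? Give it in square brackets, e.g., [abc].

Rule 1 Medial Vowel Deletion: [girbefgo] → [girbfgo]
Rule 2 Pre-Liquid Lowering: [girbfgo] → [gerbfgo]
Rule 3 Intervocalic Voicing: no change — [gerbfgo]
Rule 4 Regressive Voicing Assimilation: [gerbfgo] → [gerpvgo]

[gerpvgo]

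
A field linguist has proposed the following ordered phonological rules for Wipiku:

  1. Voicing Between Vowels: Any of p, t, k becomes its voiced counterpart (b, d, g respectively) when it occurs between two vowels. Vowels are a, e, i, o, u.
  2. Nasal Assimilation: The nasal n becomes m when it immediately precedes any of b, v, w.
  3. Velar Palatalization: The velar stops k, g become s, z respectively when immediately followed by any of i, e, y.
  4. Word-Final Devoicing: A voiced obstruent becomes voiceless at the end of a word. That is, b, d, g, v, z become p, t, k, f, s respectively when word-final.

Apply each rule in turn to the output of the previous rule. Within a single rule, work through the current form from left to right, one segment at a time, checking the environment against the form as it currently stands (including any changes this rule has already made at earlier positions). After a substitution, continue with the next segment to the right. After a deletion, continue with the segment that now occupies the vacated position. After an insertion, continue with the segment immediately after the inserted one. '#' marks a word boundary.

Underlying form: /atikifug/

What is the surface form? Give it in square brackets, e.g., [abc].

[adizifuk]

1 Voicing Between Vowels: [atikifug] → [adigifug]
2 Nasal Assimilation: no change — [adigifug]
3 Velar Palatalization: [adigifug] → [adizifug]
4 Word-Final Devoicing: [adizifug] → [adizifuk]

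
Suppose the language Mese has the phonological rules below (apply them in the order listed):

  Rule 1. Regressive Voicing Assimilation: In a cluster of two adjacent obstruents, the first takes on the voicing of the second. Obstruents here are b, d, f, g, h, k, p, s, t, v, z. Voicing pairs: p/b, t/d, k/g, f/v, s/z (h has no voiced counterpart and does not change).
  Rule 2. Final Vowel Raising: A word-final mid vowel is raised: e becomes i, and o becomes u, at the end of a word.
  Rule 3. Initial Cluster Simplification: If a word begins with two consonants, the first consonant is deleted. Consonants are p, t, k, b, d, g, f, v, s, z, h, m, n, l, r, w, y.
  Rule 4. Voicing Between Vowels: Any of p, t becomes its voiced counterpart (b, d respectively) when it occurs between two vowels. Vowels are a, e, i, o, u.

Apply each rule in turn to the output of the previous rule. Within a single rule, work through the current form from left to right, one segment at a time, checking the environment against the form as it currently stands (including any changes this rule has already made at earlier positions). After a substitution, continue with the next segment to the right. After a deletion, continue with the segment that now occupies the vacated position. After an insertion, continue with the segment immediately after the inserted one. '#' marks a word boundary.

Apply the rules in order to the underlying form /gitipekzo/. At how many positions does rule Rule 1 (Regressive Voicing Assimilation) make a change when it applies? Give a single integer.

1

Rule 1 Regressive Voicing Assimilation: [gitipekzo] → [gitipegzo]
Rule 2 Final Vowel Raising: [gitipegzo] → [gitipegzu]
Rule 3 Initial Cluster Simplification: no change — [gitipegzu]
Rule 4 Voicing Between Vowels: [gitipegzu] → [gidibegzu]
Rule Rule 1 changed 1 position(s).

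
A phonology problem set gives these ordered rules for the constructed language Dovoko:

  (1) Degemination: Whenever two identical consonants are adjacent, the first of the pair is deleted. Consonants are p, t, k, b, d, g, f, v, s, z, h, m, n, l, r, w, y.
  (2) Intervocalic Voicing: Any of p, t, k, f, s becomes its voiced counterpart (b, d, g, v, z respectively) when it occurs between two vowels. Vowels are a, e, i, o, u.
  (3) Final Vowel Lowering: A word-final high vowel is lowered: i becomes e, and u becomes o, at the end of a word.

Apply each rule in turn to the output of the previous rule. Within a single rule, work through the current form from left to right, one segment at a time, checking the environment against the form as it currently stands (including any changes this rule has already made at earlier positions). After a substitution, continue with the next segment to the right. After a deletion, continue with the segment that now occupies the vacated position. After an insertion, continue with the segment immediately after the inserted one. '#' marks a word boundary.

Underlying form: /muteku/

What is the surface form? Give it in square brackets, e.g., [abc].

[mudego]

(1) Degemination: no change — [muteku]
(2) Intervocalic Voicing: [muteku] → [mudegu]
(3) Final Vowel Lowering: [mudegu] → [mudego]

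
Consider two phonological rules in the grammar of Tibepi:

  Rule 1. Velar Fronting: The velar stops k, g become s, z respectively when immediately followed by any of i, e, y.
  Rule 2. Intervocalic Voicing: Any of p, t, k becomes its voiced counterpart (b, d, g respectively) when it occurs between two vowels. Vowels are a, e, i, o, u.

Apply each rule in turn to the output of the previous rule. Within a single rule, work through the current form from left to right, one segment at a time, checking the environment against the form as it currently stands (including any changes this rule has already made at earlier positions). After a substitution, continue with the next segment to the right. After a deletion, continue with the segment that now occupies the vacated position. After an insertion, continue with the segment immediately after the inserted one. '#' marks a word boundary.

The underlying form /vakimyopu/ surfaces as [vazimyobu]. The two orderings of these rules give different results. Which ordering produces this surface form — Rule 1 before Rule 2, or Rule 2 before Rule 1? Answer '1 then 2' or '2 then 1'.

2 then 1

Order 1 then 2:
  1 Velar Fronting: [vakimyopu] → [vasimyopu]
  2 Intervocalic Voicing: [vasimyopu] → [vasimyobu]
  result: [vasimyobu]
Order 2 then 1:
  2 Intervocalic Voicing: [vakimyopu] → [vagimyobu]
  1 Velar Fronting: [vagimyobu] → [vazimyobu]
  result: [vazimyobu]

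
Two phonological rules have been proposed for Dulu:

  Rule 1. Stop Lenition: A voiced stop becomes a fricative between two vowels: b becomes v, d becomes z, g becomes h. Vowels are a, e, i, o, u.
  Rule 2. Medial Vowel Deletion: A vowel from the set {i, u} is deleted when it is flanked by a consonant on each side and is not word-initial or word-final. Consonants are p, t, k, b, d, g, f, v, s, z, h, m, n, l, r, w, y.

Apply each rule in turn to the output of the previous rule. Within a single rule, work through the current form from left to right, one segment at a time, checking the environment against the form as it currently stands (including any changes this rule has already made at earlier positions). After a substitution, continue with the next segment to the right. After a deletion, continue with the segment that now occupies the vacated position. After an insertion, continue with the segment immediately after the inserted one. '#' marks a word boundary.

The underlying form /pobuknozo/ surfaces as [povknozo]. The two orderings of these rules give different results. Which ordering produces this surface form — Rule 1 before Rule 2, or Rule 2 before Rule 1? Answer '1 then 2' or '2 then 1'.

Order 1 then 2:
  1 Stop Lenition: [pobuknozo] → [povuknozo]
  2 Medial Vowel Deletion: [povuknozo] → [povknozo]
  result: [povknozo]
Order 2 then 1:
  2 Medial Vowel Deletion: [pobuknozo] → [pobknozo]
  1 Stop Lenition: no change — [pobknozo]
  result: [pobknozo]

1 then 2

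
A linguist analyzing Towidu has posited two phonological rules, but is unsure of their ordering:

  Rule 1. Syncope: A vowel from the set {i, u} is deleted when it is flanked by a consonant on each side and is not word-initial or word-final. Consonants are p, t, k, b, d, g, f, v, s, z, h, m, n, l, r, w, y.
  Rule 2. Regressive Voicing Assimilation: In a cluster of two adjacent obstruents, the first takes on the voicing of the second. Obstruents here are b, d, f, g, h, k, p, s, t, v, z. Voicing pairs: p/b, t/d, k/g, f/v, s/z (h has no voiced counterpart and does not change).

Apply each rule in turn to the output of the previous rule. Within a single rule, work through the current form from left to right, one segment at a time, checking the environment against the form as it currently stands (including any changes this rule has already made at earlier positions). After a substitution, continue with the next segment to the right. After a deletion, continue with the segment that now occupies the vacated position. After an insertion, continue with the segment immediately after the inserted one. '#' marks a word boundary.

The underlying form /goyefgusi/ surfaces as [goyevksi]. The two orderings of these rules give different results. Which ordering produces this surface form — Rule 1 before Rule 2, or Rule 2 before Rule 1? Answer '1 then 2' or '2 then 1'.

Order 1 then 2:
  1 Syncope: [goyefgusi] → [goyefgsi]
  2 Regressive Voicing Assimilation: [goyefgsi] → [goyevksi]
  result: [goyevksi]
Order 2 then 1:
  2 Regressive Voicing Assimilation: [goyefgusi] → [goyevgusi]
  1 Syncope: [goyevgusi] → [goyevgsi]
  result: [goyevgsi]

1 then 2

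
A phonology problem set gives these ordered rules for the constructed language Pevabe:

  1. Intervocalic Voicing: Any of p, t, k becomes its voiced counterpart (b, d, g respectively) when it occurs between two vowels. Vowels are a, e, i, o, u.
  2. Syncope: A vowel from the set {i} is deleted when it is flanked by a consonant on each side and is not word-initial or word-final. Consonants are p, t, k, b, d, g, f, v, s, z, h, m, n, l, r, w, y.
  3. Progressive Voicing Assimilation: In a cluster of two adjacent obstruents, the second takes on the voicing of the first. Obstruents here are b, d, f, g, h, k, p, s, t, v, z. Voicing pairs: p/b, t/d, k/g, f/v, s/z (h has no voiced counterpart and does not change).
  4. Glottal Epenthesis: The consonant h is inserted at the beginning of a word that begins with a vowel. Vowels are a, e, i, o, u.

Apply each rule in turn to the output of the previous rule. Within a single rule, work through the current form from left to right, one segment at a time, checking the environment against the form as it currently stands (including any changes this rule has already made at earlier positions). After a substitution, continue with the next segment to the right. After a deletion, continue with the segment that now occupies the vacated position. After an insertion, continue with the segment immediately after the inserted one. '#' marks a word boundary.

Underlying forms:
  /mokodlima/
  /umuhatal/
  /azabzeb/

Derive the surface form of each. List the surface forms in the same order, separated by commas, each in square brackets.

/mokodlima/:
  1 Intervocalic Voicing: [mokodlima] → [mogodlima]
  2 Syncope: [mogodlima] → [mogodlma]
  3 Progressive Voicing Assimilation: no change — [mogodlma]
  4 Glottal Epenthesis: no change — [mogodlma]
/umuhatal/:
  1 Intervocalic Voicing: [umuhatal] → [umuhadal]
  2 Syncope: no change — [umuhadal]
  3 Progressive Voicing Assimilation: no change — [umuhadal]
  4 Glottal Epenthesis: [umuhadal] → [humuhadal]
/azabzeb/:
  1 Intervocalic Voicing: no change — [azabzeb]
  2 Syncope: no change — [azabzeb]
  3 Progressive Voicing Assimilation: no change — [azabzeb]
  4 Glottal Epenthesis: [azabzeb] → [hazabzeb]

[mogodlma], [humuhadal], [hazabzeb]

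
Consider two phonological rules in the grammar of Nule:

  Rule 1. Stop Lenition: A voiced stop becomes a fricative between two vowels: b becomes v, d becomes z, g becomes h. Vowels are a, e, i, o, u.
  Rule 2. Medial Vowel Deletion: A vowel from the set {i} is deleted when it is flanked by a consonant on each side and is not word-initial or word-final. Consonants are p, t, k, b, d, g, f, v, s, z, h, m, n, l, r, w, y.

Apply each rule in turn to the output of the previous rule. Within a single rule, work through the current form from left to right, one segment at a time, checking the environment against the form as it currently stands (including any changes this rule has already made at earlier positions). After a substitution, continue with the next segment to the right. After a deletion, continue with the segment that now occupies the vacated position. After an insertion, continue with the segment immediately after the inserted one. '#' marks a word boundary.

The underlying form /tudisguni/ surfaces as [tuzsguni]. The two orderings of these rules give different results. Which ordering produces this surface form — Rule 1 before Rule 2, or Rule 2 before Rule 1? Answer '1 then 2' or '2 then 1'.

Order 1 then 2:
  1 Stop Lenition: [tudisguni] → [tuzisguni]
  2 Medial Vowel Deletion: [tuzisguni] → [tuzsguni]
  result: [tuzsguni]
Order 2 then 1:
  2 Medial Vowel Deletion: [tudisguni] → [tudsguni]
  1 Stop Lenition: no change — [tudsguni]
  result: [tudsguni]

1 then 2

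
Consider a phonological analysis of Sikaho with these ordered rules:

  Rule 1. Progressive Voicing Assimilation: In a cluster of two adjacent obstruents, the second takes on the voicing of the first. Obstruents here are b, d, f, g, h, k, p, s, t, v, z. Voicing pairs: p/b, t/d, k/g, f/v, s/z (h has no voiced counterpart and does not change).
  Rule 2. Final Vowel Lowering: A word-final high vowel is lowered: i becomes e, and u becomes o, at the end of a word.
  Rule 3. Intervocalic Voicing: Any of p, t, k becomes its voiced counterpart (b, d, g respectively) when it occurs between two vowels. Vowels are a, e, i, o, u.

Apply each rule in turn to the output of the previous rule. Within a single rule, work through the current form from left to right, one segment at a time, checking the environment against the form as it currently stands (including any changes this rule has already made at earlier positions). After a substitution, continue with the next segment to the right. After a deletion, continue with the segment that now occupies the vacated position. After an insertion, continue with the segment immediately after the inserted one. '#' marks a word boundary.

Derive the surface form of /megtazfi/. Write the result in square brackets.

Rule 1 Progressive Voicing Assimilation: [megtazfi] → [megdazvi]
Rule 2 Final Vowel Lowering: [megdazvi] → [megdazve]
Rule 3 Intervocalic Voicing: no change — [megdazve]

[megdazve]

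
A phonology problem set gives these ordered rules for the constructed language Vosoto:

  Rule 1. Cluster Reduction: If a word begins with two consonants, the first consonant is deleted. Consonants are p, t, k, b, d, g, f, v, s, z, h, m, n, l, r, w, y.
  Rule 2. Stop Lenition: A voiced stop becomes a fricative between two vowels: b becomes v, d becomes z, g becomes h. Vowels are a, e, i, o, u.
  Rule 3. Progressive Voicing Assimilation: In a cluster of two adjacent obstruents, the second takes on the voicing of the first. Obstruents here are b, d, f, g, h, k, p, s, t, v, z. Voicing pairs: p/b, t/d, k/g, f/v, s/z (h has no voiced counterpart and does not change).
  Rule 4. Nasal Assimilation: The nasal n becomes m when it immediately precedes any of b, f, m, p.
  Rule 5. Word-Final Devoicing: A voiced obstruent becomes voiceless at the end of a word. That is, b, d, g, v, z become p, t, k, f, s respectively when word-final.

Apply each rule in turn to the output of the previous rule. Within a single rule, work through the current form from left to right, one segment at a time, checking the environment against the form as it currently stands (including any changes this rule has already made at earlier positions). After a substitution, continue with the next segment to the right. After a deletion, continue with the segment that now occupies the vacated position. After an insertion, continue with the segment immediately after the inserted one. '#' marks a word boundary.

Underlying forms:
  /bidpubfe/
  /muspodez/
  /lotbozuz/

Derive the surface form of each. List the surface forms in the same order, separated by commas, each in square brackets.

/bidpubfe/:
  Rule 1 Cluster Reduction: no change — [bidpubfe]
  Rule 2 Stop Lenition: no change — [bidpubfe]
  Rule 3 Progressive Voicing Assimilation: [bidpubfe] → [bidbubve]
  Rule 4 Nasal Assimilation: no change — [bidbubve]
  Rule 5 Word-Final Devoicing: no change — [bidbubve]
/muspodez/:
  Rule 1 Cluster Reduction: no change — [muspodez]
  Rule 2 Stop Lenition: [muspodez] → [muspozez]
  Rule 3 Progressive Voicing Assimilation: no change — [muspozez]
  Rule 4 Nasal Assimilation: no change — [muspozez]
  Rule 5 Word-Final Devoicing: [muspozez] → [muspozes]
/lotbozuz/:
  Rule 1 Cluster Reduction: no change — [lotbozuz]
  Rule 2 Stop Lenition: no change — [lotbozuz]
  Rule 3 Progressive Voicing Assimilation: [lotbozuz] → [lotpozuz]
  Rule 4 Nasal Assimilation: no change — [lotpozuz]
  Rule 5 Word-Final Devoicing: [lotpozuz] → [lotpozus]

[bidbubve], [muspozes], [lotpozus]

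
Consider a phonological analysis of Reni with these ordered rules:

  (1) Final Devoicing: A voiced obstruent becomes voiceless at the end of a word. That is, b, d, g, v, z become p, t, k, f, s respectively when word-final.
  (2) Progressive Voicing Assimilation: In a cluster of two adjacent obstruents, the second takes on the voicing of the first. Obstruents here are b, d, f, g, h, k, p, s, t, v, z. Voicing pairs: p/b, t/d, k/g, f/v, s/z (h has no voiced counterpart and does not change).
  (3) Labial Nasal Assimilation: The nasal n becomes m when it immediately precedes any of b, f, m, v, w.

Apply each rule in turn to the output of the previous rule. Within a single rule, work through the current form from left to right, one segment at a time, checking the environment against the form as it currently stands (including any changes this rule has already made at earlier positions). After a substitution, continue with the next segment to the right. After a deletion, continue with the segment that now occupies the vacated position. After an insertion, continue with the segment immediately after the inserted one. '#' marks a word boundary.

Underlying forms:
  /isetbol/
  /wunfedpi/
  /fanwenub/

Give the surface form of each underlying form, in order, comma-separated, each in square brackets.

[isetpol], [wumfedbi], [famwenup]

/isetbol/:
  (1) Final Devoicing: no change — [isetbol]
  (2) Progressive Voicing Assimilation: [isetbol] → [isetpol]
  (3) Labial Nasal Assimilation: no change — [isetpol]
/wunfedpi/:
  (1) Final Devoicing: no change — [wunfedpi]
  (2) Progressive Voicing Assimilation: [wunfedpi] → [wunfedbi]
  (3) Labial Nasal Assimilation: [wunfedbi] → [wumfedbi]
/fanwenub/:
  (1) Final Devoicing: [fanwenub] → [fanwenup]
  (2) Progressive Voicing Assimilation: no change — [fanwenup]
  (3) Labial Nasal Assimilation: [fanwenup] → [famwenup]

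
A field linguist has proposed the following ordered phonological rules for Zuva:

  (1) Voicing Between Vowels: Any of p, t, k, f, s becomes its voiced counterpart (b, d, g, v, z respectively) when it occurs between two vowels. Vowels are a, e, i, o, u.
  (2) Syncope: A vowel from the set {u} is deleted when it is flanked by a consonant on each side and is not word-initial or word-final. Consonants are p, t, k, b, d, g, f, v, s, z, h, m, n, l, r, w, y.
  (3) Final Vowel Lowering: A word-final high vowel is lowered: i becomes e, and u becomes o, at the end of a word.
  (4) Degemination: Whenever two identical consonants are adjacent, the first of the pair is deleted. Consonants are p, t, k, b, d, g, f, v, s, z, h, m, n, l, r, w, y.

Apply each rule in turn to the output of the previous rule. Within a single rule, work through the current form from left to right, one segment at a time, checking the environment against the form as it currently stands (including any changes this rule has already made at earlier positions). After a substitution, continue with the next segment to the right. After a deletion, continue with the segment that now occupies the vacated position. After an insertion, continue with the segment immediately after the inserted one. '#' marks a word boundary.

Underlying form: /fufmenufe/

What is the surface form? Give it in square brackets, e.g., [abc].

[fmenve]

(1) Voicing Between Vowels: [fufmenufe] → [fufmenuve]
(2) Syncope: [fufmenuve] → [ffmenve]
(3) Final Vowel Lowering: no change — [ffmenve]
(4) Degemination: [ffmenve] → [fmenve]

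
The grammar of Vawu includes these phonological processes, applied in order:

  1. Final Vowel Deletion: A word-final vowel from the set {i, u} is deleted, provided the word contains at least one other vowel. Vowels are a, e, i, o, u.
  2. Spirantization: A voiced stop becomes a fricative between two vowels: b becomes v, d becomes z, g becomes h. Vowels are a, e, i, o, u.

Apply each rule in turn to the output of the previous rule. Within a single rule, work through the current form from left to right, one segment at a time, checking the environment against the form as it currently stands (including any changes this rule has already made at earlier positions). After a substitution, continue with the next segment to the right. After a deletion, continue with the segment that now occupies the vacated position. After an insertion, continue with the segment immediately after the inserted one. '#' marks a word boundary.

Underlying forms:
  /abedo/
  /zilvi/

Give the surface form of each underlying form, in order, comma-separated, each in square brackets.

[avezo], [zilv]

/abedo/:
  1 Final Vowel Deletion: no change — [abedo]
  2 Spirantization: [abedo] → [avezo]
/zilvi/:
  1 Final Vowel Deletion: [zilvi] → [zilv]
  2 Spirantization: no change — [zilv]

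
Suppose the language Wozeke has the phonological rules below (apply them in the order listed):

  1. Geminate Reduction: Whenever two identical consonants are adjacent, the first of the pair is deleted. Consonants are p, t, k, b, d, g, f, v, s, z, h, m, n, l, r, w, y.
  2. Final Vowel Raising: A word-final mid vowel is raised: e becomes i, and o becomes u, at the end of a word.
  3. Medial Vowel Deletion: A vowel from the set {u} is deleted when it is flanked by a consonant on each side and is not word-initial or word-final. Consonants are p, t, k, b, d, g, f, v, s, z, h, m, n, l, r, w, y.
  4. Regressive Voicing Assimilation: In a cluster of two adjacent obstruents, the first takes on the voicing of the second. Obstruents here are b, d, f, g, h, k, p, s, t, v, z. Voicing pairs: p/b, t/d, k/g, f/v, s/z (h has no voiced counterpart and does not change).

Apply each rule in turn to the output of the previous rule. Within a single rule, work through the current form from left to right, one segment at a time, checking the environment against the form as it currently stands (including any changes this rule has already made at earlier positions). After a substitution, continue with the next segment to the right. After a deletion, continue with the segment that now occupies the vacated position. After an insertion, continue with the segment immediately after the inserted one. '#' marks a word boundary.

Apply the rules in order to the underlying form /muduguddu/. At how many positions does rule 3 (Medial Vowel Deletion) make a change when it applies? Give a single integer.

1 Geminate Reduction: [muduguddu] → [mudugudu]
2 Final Vowel Raising: no change — [mudugudu]
3 Medial Vowel Deletion: [mudugudu] → [mdgdu]
4 Regressive Voicing Assimilation: no change — [mdgdu]
Rule 3 changed 3 position(s).

3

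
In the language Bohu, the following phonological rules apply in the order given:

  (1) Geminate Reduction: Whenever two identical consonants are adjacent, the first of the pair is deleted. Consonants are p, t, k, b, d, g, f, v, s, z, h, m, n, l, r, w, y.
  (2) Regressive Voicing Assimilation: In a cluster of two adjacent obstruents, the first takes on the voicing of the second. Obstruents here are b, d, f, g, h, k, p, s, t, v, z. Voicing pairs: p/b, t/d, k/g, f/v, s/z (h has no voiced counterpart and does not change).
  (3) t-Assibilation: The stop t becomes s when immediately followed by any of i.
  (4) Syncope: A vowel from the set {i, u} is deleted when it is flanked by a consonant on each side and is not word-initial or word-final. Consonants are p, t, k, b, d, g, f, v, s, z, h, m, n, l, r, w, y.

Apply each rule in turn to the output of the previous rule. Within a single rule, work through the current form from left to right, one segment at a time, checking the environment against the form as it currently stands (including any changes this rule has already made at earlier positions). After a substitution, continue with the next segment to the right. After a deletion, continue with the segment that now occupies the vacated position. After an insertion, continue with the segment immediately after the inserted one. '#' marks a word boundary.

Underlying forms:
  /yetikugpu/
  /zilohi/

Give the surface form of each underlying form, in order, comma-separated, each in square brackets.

/yetikugpu/:
  (1) Geminate Reduction: no change — [yetikugpu]
  (2) Regressive Voicing Assimilation: [yetikugpu] → [yetikukpu]
  (3) t-Assibilation: [yetikukpu] → [yesikukpu]
  (4) Syncope: [yesikukpu] → [yeskkpu]
/zilohi/:
  (1) Geminate Reduction: no change — [zilohi]
  (2) Regressive Voicing Assimilation: no change — [zilohi]
  (3) t-Assibilation: no change — [zilohi]
  (4) Syncope: [zilohi] → [zlohi]

[yeskkpu], [zlohi]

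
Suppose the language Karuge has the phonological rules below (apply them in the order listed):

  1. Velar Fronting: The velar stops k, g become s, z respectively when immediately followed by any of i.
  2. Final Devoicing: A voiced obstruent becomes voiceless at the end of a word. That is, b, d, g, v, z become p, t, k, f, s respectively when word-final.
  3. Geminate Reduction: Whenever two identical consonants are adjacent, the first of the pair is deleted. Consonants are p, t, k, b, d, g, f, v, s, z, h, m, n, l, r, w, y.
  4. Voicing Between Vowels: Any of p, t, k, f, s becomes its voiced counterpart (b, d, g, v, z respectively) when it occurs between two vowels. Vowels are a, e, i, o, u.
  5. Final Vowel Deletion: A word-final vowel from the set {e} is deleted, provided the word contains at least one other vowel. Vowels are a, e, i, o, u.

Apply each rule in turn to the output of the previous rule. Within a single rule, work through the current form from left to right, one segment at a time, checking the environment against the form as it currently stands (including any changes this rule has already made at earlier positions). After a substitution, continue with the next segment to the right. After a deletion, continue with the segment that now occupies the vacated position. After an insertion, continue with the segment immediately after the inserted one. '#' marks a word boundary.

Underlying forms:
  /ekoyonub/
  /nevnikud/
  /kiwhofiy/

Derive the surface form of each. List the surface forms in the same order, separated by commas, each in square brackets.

/ekoyonub/:
  1 Velar Fronting: no change — [ekoyonub]
  2 Final Devoicing: [ekoyonub] → [ekoyonup]
  3 Geminate Reduction: no change — [ekoyonup]
  4 Voicing Between Vowels: [ekoyonup] → [egoyonup]
  5 Final Vowel Deletion: no change — [egoyonup]
/nevnikud/:
  1 Velar Fronting: no change — [nevnikud]
  2 Final Devoicing: [nevnikud] → [nevnikut]
  3 Geminate Reduction: no change — [nevnikut]
  4 Voicing Between Vowels: [nevnikut] → [nevnigut]
  5 Final Vowel Deletion: no change — [nevnigut]
/kiwhofiy/:
  1 Velar Fronting: [kiwhofiy] → [siwhofiy]
  2 Final Devoicing: no change — [siwhofiy]
  3 Geminate Reduction: no change — [siwhofiy]
  4 Voicing Between Vowels: [siwhofiy] → [siwhoviy]
  5 Final Vowel Deletion: no change — [siwhoviy]

[egoyonup], [nevnigut], [siwhoviy]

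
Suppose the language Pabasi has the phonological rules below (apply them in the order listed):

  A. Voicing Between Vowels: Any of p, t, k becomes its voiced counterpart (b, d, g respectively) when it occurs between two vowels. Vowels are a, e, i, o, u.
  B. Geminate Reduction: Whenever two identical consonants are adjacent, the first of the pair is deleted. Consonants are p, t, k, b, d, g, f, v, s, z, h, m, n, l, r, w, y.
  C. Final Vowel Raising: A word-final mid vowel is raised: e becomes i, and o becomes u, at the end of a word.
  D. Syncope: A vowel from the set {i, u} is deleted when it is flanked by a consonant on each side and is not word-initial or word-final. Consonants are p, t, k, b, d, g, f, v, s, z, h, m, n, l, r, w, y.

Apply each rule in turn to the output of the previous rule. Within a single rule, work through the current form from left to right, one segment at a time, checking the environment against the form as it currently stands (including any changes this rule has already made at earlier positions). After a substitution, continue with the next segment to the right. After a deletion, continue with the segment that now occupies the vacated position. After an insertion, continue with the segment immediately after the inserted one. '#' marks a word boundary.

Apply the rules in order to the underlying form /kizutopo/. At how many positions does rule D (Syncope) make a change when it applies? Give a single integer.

A Voicing Between Vowels: [kizutopo] → [kizudobo]
B Geminate Reduction: no change — [kizudobo]
C Final Vowel Raising: [kizudobo] → [kizudobu]
D Syncope: [kizudobu] → [kzdobu]
Rule D changed 2 position(s).

2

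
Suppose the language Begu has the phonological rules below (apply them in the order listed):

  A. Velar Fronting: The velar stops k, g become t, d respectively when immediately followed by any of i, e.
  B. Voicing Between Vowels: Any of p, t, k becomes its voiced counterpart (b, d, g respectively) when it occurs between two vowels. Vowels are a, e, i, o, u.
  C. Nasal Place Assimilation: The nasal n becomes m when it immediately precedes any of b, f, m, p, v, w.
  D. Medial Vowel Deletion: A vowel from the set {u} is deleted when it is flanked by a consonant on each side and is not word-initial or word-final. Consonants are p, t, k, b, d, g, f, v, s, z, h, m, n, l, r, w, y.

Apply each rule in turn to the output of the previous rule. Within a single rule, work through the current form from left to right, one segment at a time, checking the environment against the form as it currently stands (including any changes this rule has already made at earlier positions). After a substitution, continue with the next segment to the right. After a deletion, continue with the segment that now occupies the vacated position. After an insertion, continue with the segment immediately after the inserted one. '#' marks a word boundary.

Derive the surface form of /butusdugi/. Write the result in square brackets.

A Velar Fronting: [butusdugi] → [butusdudi]
B Voicing Between Vowels: [butusdudi] → [budusdudi]
C Nasal Place Assimilation: no change — [budusdudi]
D Medial Vowel Deletion: [budusdudi] → [bdsddi]

[bdsddi]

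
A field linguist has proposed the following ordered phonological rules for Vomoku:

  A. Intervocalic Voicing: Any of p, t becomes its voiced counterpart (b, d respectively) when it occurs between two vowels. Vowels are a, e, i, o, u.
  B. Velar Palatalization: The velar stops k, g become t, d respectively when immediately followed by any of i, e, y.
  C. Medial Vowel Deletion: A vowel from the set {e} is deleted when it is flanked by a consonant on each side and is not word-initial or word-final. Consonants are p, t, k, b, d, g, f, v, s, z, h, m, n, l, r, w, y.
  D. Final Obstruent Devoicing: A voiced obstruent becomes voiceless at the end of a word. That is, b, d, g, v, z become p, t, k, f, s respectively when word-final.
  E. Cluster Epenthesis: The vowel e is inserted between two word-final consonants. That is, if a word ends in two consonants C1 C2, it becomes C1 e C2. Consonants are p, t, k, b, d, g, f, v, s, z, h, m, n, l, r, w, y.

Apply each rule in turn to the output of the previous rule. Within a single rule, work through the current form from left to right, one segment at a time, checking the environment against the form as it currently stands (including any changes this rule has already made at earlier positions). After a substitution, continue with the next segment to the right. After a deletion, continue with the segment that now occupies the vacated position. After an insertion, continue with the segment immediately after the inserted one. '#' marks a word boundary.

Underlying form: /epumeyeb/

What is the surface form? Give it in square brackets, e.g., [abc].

[ebumyep]

A Intervocalic Voicing: [epumeyeb] → [ebumeyeb]
B Velar Palatalization: no change — [ebumeyeb]
C Medial Vowel Deletion: [ebumeyeb] → [ebumyb]
D Final Obstruent Devoicing: [ebumyb] → [ebumyp]
E Cluster Epenthesis: [ebumyp] → [ebumyep]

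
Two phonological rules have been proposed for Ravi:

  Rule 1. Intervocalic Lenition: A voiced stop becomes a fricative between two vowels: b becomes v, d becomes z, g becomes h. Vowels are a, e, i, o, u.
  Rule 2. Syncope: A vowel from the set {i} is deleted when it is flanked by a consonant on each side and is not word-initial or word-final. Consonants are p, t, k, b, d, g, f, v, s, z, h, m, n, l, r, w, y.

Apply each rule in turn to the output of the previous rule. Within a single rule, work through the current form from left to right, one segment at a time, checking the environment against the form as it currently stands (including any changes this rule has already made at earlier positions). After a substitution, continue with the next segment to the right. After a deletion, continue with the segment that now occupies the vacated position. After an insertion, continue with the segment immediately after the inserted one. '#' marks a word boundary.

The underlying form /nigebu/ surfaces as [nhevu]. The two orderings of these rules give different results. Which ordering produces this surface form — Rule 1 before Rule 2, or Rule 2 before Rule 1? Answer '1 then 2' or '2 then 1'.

Order 1 then 2:
  1 Intervocalic Lenition: [nigebu] → [nihevu]
  2 Syncope: [nihevu] → [nhevu]
  result: [nhevu]
Order 2 then 1:
  2 Syncope: [nigebu] → [ngebu]
  1 Intervocalic Lenition: [ngebu] → [ngevu]
  result: [ngevu]

1 then 2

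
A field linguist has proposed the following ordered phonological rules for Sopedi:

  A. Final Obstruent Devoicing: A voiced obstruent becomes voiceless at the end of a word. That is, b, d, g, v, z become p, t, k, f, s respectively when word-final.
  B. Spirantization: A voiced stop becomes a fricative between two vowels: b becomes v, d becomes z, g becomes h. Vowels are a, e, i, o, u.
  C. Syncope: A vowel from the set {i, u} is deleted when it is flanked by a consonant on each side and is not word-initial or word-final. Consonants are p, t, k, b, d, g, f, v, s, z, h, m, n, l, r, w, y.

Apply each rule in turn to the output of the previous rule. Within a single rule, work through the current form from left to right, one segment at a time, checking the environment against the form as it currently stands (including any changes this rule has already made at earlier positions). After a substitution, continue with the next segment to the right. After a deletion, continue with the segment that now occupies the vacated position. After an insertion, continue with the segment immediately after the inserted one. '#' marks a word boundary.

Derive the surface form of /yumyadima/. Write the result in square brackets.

A Final Obstruent Devoicing: no change — [yumyadima]
B Spirantization: [yumyadima] → [yumyazima]
C Syncope: [yumyazima] → [ymyazma]

[ymyazma]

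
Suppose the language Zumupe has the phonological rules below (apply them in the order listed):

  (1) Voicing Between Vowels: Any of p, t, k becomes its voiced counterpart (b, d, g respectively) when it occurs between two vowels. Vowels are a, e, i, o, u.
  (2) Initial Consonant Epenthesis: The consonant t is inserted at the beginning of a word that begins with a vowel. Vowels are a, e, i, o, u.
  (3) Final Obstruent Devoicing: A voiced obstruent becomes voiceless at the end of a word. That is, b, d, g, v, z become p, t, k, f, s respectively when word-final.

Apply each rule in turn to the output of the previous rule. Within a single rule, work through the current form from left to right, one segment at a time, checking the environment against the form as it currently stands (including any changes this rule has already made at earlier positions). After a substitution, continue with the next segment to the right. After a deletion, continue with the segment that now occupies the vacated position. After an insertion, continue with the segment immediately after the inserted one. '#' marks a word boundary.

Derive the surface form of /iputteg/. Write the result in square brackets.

[tibuttek]

(1) Voicing Between Vowels: [iputteg] → [ibutteg]
(2) Initial Consonant Epenthesis: [ibutteg] → [tibutteg]
(3) Final Obstruent Devoicing: [tibutteg] → [tibuttek]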